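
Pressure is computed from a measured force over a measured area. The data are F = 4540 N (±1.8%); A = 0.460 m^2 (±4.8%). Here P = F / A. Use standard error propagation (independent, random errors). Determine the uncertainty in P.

Products/powers → add relative errors in quadrature, weighted by exponent:
  (1·δF/F)² = (1×0.0180)² = 0.000324;  (-1·δA/A)² = (-1×0.0480)² = 0.00230
δP/P = √(0.00263) = 0.0513
P = 9870 Pa, so δP = 0.0513 × 9870 = 506 Pa.

506 Pa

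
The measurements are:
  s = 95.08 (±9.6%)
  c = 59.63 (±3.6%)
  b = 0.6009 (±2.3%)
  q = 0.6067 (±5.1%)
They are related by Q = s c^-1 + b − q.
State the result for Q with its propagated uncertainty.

1.589 ± 0.167

Let p = s·c^-1 = 1.594. δp/p = √((1·δs/s)² + (-1·δc/c)²) = √(0.00922 + 0.00130) = 0.103, so δp = 0.163.
Q = p + b − q: δQ = √(δp² + δb² + δq²) = √(0.0267 + 0.000191 + 0.000957) = 0.167
Q = 1.589.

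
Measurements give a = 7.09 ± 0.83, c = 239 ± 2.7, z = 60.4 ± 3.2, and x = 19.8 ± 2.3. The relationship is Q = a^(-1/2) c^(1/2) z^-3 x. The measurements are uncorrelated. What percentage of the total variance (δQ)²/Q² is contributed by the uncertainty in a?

(δQ/Q)² = (−½·δa/a)² + (½·δc/c)² + (-3·δz/z)² + (1·δx/x)²
  a term: (-0.5×0.117)² = 0.00343
  c term: (0.5×0.0113)² = 3.19e-05
  z term: (-3×0.0530)² = 0.0253
  x term: (1×0.116)² = 0.0135
Total = 0.0422. Share from a = 0.00343/0.0422 = 0.0812.

8.12%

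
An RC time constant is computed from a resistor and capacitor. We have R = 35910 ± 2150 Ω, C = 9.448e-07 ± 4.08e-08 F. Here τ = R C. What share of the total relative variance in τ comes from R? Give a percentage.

65.8%

(δτ/τ)² = (1·δR/R)² + (1·δC/C)²
  R term: (1×0.0599)² = 0.00358
  C term: (1×0.0432)² = 0.00186
Total = 0.00545. Share from R = 0.00358/0.00545 = 0.658.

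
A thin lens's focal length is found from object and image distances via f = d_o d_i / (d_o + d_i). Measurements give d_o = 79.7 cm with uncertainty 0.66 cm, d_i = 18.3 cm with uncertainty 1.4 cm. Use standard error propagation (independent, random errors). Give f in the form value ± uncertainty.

∂f/∂d_o = (d_i/(d_o+d_i))² = 0.0349;  ∂f/∂d_i = (d_o/(d_o+d_i))² = 0.661
δf = √((∂f/∂d_o · δd_o)² + (∂f/∂d_i · δd_i)²) = √(0.000530 + 0.857) = 0.926 cm
f = 14.9 cm.

14.9 ± 0.926 cm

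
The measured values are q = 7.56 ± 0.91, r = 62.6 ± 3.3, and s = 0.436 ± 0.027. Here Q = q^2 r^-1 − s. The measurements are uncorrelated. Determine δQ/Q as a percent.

Let p = q^2·r^-1 = 0.913. δp/p = √((2·δq/q)² + (-1·δr/r)²) = √(0.0580 + 0.00278) = 0.246, so δp = 0.225.
Q = p − s: δQ = √(δp² + δs²) = √(0.0506 + 0.000729) = 0.227
Q = 0.477, so δQ/Q = 0.227/0.477 = 0.475.

47.5%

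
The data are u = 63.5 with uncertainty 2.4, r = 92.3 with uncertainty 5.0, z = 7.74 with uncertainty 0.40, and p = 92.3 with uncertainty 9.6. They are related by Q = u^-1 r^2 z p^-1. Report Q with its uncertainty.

11.3 ± 1.84

Relative error in a monomial: (δQ/Q)² = Σ (nᵢ · δxᵢ/xᵢ)².
  (-1·δu/u)² = (-1×0.0378)² = 0.00143;  (2·δr/r)² = (2×0.0542)² = 0.0117;  (1·δz/z)² = (1×0.0517)² = 0.00267;  (-1·δp/p)² = (-1×0.104)² = 0.0108
δQ/Q = √(0.0267) = 0.163
Q = 11.3, so δQ = 0.163 × 11.3 = 1.84.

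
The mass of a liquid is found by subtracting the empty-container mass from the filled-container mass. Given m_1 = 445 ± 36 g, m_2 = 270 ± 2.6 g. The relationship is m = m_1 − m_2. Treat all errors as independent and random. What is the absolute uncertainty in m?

36.1 g

Sums and differences: (δm)² = Σ (cᵢ δxᵢ)².
  (δm_1)² = 1300;  (δm_2)² = 6.76
δm = √(1300) = 36.1 g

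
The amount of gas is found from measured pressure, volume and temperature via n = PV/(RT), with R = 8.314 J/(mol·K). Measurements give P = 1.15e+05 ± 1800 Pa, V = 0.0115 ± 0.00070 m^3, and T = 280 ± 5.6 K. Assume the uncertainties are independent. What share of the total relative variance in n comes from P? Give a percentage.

5.63%

(δn/n)² = (1·δP/P)² + (1·δV/V)² + (-1·δT/T)²
  P term: (1×0.0157)² = 0.000245
  V term: (1×0.0609)² = 0.00371
  T term: (-1×0.0200)² = 0.000400
Total = 0.00435. Share from P = 0.000245/0.00435 = 0.0563.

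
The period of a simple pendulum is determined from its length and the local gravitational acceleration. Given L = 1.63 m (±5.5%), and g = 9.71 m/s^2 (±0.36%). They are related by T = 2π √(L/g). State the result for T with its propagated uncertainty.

2.57 ± 0.0709 s

Each factor contributes (exponent × relative error)² to (δT/T)²:
  (½·δL/L)² = (0.5×0.0550)² = 0.000756;  (−½·δg/g)² = (-0.5×0.00360)² = 3.24e-06
δT/T = √(0.000759) = 0.0276
T = 2.57 s, so δT = 0.0276 × 2.57 = 0.0709 s.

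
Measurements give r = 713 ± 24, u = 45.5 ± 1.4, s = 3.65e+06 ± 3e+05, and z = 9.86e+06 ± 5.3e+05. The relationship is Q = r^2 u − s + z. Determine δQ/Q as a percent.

Let p = r^2·u = 2.31e+07. δp/p = √((2·δr/r)² + (1·δu/u)²) = √(0.00453 + 0.000947) = 0.0740, so δp = 1.71e+06.
Q = p − s + z: δQ = √(δp² + δs² + δz²) = √(2.93e+12 + 9e+10 + 2.81e+11) = 1.82e+06
Q = 2.93e+07, so δQ/Q = 1.82e+06/2.93e+07 = 0.0619.

6.19%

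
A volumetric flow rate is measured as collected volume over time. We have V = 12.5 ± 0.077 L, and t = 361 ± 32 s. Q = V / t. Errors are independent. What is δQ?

Since Q is a product/quotient, work with relative uncertainties:
  (1·δV/V)² = (1×0.00616)² = 3.79e-05;  (-1·δt/t)² = (-1×0.0886)² = 0.00786
δQ/Q = √(0.00790) = 0.0889
Q = 0.0346 L/s, so δQ = 0.0889 × 0.0346 = 0.00308 L/s.

0.00308 L/s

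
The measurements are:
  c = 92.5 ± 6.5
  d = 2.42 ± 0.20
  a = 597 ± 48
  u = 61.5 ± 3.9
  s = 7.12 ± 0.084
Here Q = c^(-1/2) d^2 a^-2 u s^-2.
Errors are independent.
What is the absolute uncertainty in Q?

Q is a product of powers, so relative uncertainties combine in quadrature:
  (−½·δc/c)² = (-0.5×0.0703)² = 0.00123;  (2·δd/d)² = (2×0.0826)² = 0.0273;  (-2·δa/a)² = (-2×0.0804)² = 0.0259;  (1·δu/u)² = (1×0.0634)² = 0.00402;  (-2·δs/s)² = (-2×0.0118)² = 0.000557
δQ/Q = √(0.0590) = 0.243
Q = 2.07e-06, so δQ = 0.243 × 2.07e-06 = 5.03e-07.

5.03e-07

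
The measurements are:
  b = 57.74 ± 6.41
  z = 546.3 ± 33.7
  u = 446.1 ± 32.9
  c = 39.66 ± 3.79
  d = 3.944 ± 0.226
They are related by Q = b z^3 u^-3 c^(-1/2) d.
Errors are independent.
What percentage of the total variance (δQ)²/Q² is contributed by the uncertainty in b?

12.2%

(δQ/Q)² = (1·δb/b)² + (3·δz/z)² + (-3·δu/u)² + (−½·δc/c)² + (1·δd/d)²
  b term: (1×0.111)² = 0.0123
  z term: (3×0.0617)² = 0.0342
  u term: (-3×0.0738)² = 0.0490
  c term: (-0.5×0.0956)² = 0.00228
  d term: (1×0.0573)² = 0.00328
Total = 0.101. Share from b = 0.0123/0.101 = 0.122.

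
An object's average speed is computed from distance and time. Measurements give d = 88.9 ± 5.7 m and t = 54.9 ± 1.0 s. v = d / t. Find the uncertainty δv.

Each factor contributes (exponent × relative error)² to (δv/v)²:
  (1·δd/d)² = (1×0.0641)² = 0.00411;  (-1·δt/t)² = (-1×0.0182)² = 0.000332
δv/v = √(0.00444) = 0.0667
v = 1.62 m/s, so δv = 0.0667 × 1.62 = 0.108 m/s.

0.108 m/s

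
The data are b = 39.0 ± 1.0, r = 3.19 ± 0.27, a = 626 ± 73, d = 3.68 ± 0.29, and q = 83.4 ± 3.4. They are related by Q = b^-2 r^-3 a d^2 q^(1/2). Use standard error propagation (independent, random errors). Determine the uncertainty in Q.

0.510

Each factor contributes (exponent × relative error)² to (δQ/Q)²:
  (-2·δb/b)² = (-2×0.0256)² = 0.00263;  (-3·δr/r)² = (-3×0.0846)² = 0.0645;  (1·δa/a)² = (1×0.117)² = 0.0136;  (2·δd/d)² = (2×0.0788)² = 0.0248;  (½·δq/q)² = (0.5×0.0408)² = 0.000415
δQ/Q = √(0.106) = 0.326
Q = 1.57, so δQ = 0.326 × 1.57 = 0.510.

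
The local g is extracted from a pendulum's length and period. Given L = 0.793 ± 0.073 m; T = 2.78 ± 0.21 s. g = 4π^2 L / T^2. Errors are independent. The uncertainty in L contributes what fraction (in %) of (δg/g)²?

(δg/g)² = (1·δL/L)² + (-2·δT/T)²
  L term: (1×0.0921)² = 0.00847
  T term: (-2×0.0755)² = 0.0228
Total = 0.0313. Share from L = 0.00847/0.0313 = 0.271.

27.1%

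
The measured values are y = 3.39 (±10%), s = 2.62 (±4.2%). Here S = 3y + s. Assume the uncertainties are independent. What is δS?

1.02

For a sum/difference, combine absolute errors in quadrature:
  (3·δy)² = 1.03;  (δs)² = 0.0121
δS = √(1.05) = 1.02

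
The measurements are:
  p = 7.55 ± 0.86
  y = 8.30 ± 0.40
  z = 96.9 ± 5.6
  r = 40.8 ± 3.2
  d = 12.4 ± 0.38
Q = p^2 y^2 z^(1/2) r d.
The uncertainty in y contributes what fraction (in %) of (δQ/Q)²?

13.4%

(δQ/Q)² = (2·δp/p)² + (2·δy/y)² + (½·δz/z)² + (1·δr/r)² + (1·δd/d)²
  p term: (2×0.114)² = 0.0519
  y term: (2×0.0482)² = 0.00929
  z term: (0.5×0.0578)² = 0.000835
  r term: (1×0.0784)² = 0.00615
  d term: (1×0.0306)² = 0.000939
Total = 0.0691. Share from y = 0.00929/0.0691 = 0.134.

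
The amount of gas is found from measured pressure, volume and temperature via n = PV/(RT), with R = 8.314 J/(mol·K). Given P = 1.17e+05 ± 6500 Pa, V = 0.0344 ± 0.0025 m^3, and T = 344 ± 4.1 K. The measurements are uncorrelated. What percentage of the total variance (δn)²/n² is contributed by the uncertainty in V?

(δn/n)² = (1·δP/P)² + (1·δV/V)² + (-1·δT/T)²
  P term: (1×0.0556)² = 0.00309
  V term: (1×0.0727)² = 0.00528
  T term: (-1×0.0119)² = 0.000142
Total = 0.00851. Share from V = 0.00528/0.00851 = 0.621.

62.1%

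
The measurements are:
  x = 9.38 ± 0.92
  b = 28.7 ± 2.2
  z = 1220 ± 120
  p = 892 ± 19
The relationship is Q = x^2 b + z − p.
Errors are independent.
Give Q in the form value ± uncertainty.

2850 ± 546

Let w = x^2·b = 2530. δw/w = √((2·δx/x)² + (1·δb/b)²) = √(0.0385 + 0.00588) = 0.211, so δw = 532.
Q = w + z − p: δQ = √(δw² + δz² + δp²) = √(2.83e+05 + 14400 + 361) = 546
Q = 2850.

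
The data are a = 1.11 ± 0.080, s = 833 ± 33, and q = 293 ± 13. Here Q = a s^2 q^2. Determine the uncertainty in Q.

Products/powers → add relative errors in quadrature, weighted by exponent:
  (1·δa/a)² = (1×0.0721)² = 0.00519;  (2·δs/s)² = (2×0.0396)² = 0.00628;  (2·δq/q)² = (2×0.0444)² = 0.00787
δQ/Q = √(0.0193) = 0.139
Q = 6.61e+10, so δQ = 0.139 × 6.61e+10 = 9.2e+09.

9.2e+09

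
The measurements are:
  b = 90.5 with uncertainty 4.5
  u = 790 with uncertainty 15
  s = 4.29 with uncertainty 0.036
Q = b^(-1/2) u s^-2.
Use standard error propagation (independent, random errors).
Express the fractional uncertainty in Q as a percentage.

3.55%

For a monomial Q ∝ b^(-1/2), u, s^-2, fractional errors add in quadrature:
  (−½·δb/b)² = (-0.5×0.0497)² = 0.000618;  (1·δu/u)² = (1×0.0190)² = 0.000361;  (-2·δs/s)² = (-2×0.00839)² = 0.000282
δQ/Q = √(0.00126) = 0.0355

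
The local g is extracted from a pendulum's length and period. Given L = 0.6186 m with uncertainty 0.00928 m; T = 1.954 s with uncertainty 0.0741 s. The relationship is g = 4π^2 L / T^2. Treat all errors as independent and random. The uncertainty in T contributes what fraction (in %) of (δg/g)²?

(δg/g)² = (1·δL/L)² + (-2·δT/T)²
  L term: (1×0.0150)² = 0.000225
  T term: (-2×0.0379)² = 0.00575
Total = 0.00598. Share from T = 0.00575/0.00598 = 0.962.

96.2%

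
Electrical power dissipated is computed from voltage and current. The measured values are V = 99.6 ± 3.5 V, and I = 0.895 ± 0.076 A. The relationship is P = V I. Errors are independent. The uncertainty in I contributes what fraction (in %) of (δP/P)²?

85.4%

(δP/P)² = (1·δV/V)² + (1·δI/I)²
  V term: (1×0.0351)² = 0.00123
  I term: (1×0.0849)² = 0.00721
Total = 0.00845. Share from I = 0.00721/0.00845 = 0.854.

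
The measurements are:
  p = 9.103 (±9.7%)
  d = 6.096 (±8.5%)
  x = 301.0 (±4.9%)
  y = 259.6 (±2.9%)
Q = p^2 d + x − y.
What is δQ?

Let w = p^2·d = 505.1. δw/w = √((2·δp/p)² + (1·δd/d)²) = √(0.0376 + 0.00723) = 0.212, so δw = 107.
Q = w + x − y: δQ = √(δw² + δx² + δy²) = √(11400 + 218 + 56.7) = 108

108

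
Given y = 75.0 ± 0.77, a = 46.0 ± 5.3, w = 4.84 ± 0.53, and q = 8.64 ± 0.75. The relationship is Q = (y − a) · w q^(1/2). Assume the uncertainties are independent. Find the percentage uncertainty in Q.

Let u = y − a = 29.0. δu = √(δy² + δa²) = √(0.593 + 28.1) = 5.36, so δu/u = 0.185.
Q is then a monomial in u, w, q:
δQ/Q = √((δu/u)² + (1·δw/w)² + (½·δq/q)²) = √(0.0341 + 0.0120 + 0.00188) = 0.219

21.9%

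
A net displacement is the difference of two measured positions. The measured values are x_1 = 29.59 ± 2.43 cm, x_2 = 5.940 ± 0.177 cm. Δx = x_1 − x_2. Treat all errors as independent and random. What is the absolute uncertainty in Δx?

2.44 cm

Δx is a linear combination, so absolute uncertainties add in quadrature:
  (δx_1)² = 5.90;  (δx_2)² = 0.0313
δΔx = √(5.94) = 2.44 cm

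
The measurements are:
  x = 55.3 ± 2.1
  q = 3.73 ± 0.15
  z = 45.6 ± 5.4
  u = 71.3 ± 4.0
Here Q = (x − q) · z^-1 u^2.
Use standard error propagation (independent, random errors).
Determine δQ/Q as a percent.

Let w = x − q = 51.6. δw = √(δx² + δq²) = √(4.41 + 0.0225) = 2.11, so δw/w = 0.0408.
Q is then a monomial in w, z, u:
δQ/Q = √((δw/w)² + (-1·δz/z)² + (2·δu/u)²) = √(0.00167 + 0.0140 + 0.0126) = 0.168

16.8%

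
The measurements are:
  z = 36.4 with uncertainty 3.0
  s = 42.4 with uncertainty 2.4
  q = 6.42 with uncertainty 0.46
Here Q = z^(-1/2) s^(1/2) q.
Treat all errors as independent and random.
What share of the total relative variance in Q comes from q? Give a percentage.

(δQ/Q)² = (−½·δz/z)² + (½·δs/s)² + (1·δq/q)²
  z term: (-0.5×0.0824)² = 0.00170
  s term: (0.5×0.0566)² = 0.000801
  q term: (1×0.0717)² = 0.00513
Total = 0.00763. Share from q = 0.00513/0.00763 = 0.673.

67.3%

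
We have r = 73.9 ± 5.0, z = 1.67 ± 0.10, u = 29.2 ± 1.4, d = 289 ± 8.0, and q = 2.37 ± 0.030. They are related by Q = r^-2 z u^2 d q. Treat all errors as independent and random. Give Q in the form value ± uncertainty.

Products/powers → add relative errors in quadrature, weighted by exponent:
  (-2·δr/r)² = (-2×0.0677)² = 0.0183;  (1·δz/z)² = (1×0.0599)² = 0.00359;  (2·δu/u)² = (2×0.0479)² = 0.00919;  (1·δd/d)² = (1×0.0277)² = 0.000766;  (1·δq/q)² = (1×0.0127)² = 0.000160
δQ/Q = √(0.0320) = 0.179
Q = 179, so δQ = 0.179 × 179 = 32.0.

179 ± 32.0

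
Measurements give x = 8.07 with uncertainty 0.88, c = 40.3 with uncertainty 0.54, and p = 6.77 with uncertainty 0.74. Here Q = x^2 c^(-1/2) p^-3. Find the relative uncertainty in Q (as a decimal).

0.394

For a monomial Q ∝ x^2, c^(-1/2), p^-3, fractional errors add in quadrature:
  (2·δx/x)² = (2×0.109)² = 0.0476;  (−½·δc/c)² = (-0.5×0.0134)² = 4.49e-05;  (-3·δp/p)² = (-3×0.109)² = 0.108
δQ/Q = √(0.155) = 0.394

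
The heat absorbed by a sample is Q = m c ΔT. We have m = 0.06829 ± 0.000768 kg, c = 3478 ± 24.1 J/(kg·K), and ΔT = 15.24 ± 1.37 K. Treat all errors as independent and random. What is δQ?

Since Q is a product/quotient, work with relative uncertainties:
  (1·δm/m)² = (1×0.0112)² = 0.000126;  (1·δc/c)² = (1×0.00693)² = 4.8e-05;  (1·δΔT/ΔT)² = (1×0.0899)² = 0.00808
δQ/Q = √(0.00826) = 0.0909
Q = 3620 J, so δQ = 0.0909 × 3620 = 329 J.

329 J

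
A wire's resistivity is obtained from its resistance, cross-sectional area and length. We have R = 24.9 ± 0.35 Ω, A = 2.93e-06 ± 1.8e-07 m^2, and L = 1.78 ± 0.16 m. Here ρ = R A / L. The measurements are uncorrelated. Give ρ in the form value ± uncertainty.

(4.10 ± 0.450) × 10^-5 Ω·m

For a monomial ρ ∝ R, A, L^-1, fractional errors add in quadrature:
  (1·δR/R)² = (1×0.0141)² = 0.000198;  (1·δA/A)² = (1×0.0614)² = 0.00377;  (-1·δL/L)² = (-1×0.0899)² = 0.00808
δρ/ρ = √(0.0121) = 0.110
ρ = 4.1e-05 Ω·m, so δρ = 0.110 × 4.1e-05 = 4.5e-06 Ω·m.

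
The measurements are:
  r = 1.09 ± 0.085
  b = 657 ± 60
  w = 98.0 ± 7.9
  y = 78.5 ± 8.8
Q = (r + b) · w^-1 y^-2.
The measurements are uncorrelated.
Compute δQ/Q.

Let u = r + b = 658. δu = √(δr² + δb²) = √(0.00723 + 3600) = 60.0, so δu/u = 0.0912.
Q is then a monomial in u, w, y:
δQ/Q = √((δu/u)² + (-1·δw/w)² + (-2·δy/y)²) = √(0.00831 + 0.00650 + 0.0503) = 0.255

0.255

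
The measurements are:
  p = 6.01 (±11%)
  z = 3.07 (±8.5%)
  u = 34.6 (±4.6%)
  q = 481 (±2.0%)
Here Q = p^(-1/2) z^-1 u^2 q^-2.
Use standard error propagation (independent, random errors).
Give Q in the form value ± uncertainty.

(6.88 ± 0.980) × 10^-4

Products/powers → add relative errors in quadrature, weighted by exponent:
  (−½·δp/p)² = (-0.5×0.110)² = 0.00302;  (-1·δz/z)² = (-1×0.0850)² = 0.00723;  (2·δu/u)² = (2×0.0460)² = 0.00846;  (-2·δq/q)² = (-2×0.0200)² = 0.00160
δQ/Q = √(0.0203) = 0.143
Q = 0.000688, so δQ = 0.143 × 0.000688 = 9.8e-05.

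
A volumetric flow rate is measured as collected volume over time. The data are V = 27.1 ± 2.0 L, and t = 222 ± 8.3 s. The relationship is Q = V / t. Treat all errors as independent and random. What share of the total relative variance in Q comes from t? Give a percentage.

(δQ/Q)² = (1·δV/V)² + (-1·δt/t)²
  V term: (1×0.0738)² = 0.00545
  t term: (-1×0.0374)² = 0.00140
Total = 0.00684. Share from t = 0.00140/0.00684 = 0.204.

20.4%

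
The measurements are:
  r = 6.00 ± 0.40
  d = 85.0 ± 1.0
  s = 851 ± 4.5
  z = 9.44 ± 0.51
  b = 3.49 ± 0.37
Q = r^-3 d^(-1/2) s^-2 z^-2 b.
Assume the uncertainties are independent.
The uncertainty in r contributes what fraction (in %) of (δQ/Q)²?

(δQ/Q)² = (-3·δr/r)² + (−½·δd/d)² + (-2·δs/s)² + (-2·δz/z)² + (1·δb/b)²
  r term: (-3×0.0667)² = 0.0400
  d term: (-0.5×0.0118)² = 3.46e-05
  s term: (-2×0.00529)² = 0.000112
  z term: (-2×0.0540)² = 0.0117
  b term: (1×0.106)² = 0.0112
Total = 0.0631. Share from r = 0.0400/0.0631 = 0.634.

63.4%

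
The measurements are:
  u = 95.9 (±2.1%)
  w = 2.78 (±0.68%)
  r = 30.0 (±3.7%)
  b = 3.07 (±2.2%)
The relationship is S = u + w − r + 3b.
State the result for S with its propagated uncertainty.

77.9 ± 2.31

Absolute uncertainties add in quadrature for a linear combination:
  (δu)² = 4.06;  (δw)² = 0.000357;  (δr)² = 1.23;  (3·δb)² = 0.0411
δS = √(5.33) = 2.31
S = 77.9.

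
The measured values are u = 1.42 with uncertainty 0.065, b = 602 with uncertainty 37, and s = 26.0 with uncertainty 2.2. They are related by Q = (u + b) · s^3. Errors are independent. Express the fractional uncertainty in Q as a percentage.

Let w = u + b = 603. δw = √(δu² + δb²) = √(0.00423 + 1370) = 37.0, so δw/w = 0.0613.
Q is then a monomial in w, s:
δQ/Q = √((δw/w)² + (3·δs/s)²) = √(0.00376 + 0.0644) = 0.261

26.1%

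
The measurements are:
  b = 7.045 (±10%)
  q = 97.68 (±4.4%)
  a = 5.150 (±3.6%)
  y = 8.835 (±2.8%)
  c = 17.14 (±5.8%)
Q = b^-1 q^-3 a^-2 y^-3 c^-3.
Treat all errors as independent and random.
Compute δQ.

4.37e-16

Relative error in a monomial: (δQ/Q)² = Σ (nᵢ · δxᵢ/xᵢ)².
  (-1·δb/b)² = (-1×0.100)² = 0.0100;  (-3·δq/q)² = (-3×0.0440)² = 0.0174;  (-2·δa/a)² = (-2×0.0360)² = 0.00518;  (-3·δy/y)² = (-3×0.0280)² = 0.00706;  (-3·δc/c)² = (-3×0.0580)² = 0.0303
δQ/Q = √(0.0699) = 0.264
Q = 1.654e-15, so δQ = 0.264 × 1.654e-15 = 4.37e-16.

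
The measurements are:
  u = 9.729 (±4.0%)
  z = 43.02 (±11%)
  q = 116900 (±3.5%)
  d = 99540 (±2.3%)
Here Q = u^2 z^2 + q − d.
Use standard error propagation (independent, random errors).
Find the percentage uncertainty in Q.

Let p = u^2·z^2 = 175200. δp/p = √((2·δu/u)² + (2·δz/z)²) = √(0.00640 + 0.0484) = 0.234, so δp = 41000.
Q = p + q − d: δQ = √(δp² + δq² + δd²) = √(1.68e+09 + 1.67e+07 + 5.24e+06) = 41300
Q = 192500, so δQ/Q = 41300/192500 = 0.214.

21.4%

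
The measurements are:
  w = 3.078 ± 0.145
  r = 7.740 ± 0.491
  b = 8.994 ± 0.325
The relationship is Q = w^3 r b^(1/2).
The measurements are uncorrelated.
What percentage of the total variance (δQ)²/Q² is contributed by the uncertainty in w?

(δQ/Q)² = (3·δw/w)² + (1·δr/r)² + (½·δb/b)²
  w term: (3×0.0471)² = 0.0200
  r term: (1×0.0634)² = 0.00402
  b term: (0.5×0.0361)² = 0.000326
Total = 0.0243. Share from w = 0.0200/0.0243 = 0.821.

82.1%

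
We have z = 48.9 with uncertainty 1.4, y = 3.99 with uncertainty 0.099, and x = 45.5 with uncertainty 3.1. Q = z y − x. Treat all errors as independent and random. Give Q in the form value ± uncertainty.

Let p = z·y = 195. δp/p = √((1·δz/z)² + (1·δy/y)²) = √(0.000820 + 0.000616) = 0.0379, so δp = 7.39.
Q = p − x: δQ = √(δp² + δx²) = √(54.6 + 9.61) = 8.02
Q = 150.

150 ± 8.02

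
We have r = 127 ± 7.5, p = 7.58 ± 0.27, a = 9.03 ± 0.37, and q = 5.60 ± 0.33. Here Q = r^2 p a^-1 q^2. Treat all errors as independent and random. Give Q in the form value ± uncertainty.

For a monomial Q ∝ r^2, p, a^-1, q^2, fractional errors add in quadrature:
  (2·δr/r)² = (2×0.0591)² = 0.0140;  (1·δp/p)² = (1×0.0356)² = 0.00127;  (-1·δa/a)² = (-1×0.0410)² = 0.00168;  (2·δq/q)² = (2×0.0589)² = 0.0139
δQ/Q = √(0.0308) = 0.175
Q = 4.25e+05, so δQ = 0.175 × 4.25e+05 = 74500.

(4.25 ± 0.745) × 10^5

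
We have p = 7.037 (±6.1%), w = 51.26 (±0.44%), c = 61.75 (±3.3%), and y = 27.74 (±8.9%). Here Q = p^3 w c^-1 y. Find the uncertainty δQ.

Products/powers → add relative errors in quadrature, weighted by exponent:
  (3·δp/p)² = (3×0.0610)² = 0.0335;  (1·δw/w)² = (1×0.00440)² = 1.94e-05;  (-1·δc/c)² = (-1×0.0330)² = 0.00109;  (1·δy/y)² = (1×0.0890)² = 0.00792
δQ/Q = √(0.0425) = 0.206
Q = 8024, so δQ = 0.206 × 8024 = 1650.

1650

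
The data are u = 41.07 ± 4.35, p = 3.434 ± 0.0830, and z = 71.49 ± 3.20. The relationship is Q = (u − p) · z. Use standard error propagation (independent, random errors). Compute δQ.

334

Let w = u − p = 37.64. δw = √(δu² + δp²) = √(18.9 + 0.00689) = 4.35, so δw/w = 0.116.
Q is then a monomial in w, z:
δQ/Q = √((δw/w)² + (1·δz/z)²) = √(0.0134 + 0.00200) = 0.124
Q = 2691, so δQ = 0.124 × 2691 = 334.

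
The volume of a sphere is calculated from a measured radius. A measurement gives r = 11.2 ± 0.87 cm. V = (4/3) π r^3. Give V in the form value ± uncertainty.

5880 ± 1370 cm^3

V is a product of powers, so relative uncertainties combine in quadrature:
  (3·δr/r)² = (3×0.0777)² = 0.0543
δV/V = √(0.0543) = 0.233
V = 5880 cm^3, so δV = 0.233 × 5880 = 1370 cm^3.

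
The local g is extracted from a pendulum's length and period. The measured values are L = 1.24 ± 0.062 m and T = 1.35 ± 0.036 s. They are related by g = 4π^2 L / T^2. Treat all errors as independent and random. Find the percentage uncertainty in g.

Products/powers → add relative errors in quadrature, weighted by exponent:
  (1·δL/L)² = (1×0.0500)² = 0.00250;  (-2·δT/T)² = (-2×0.0267)² = 0.00284
δg/g = √(0.00534) = 0.0731

7.31%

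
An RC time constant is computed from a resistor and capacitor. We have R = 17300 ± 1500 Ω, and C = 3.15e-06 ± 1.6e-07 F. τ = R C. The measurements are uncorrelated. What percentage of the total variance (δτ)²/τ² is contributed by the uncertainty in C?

25.6%

(δτ/τ)² = (1·δR/R)² + (1·δC/C)²
  R term: (1×0.0867)² = 0.00752
  C term: (1×0.0508)² = 0.00258
Total = 0.0101. Share from C = 0.00258/0.0101 = 0.256.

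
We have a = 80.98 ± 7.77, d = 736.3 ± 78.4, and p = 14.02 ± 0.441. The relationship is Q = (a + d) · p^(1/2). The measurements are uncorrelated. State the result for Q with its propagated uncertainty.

3060 ± 299

Let u = a + d = 817.3. δu = √(δa² + δd²) = √(60.4 + 6150) = 78.8, so δu/u = 0.0964.
Q is then a monomial in u, p:
δQ/Q = √((δu/u)² + (½·δp/p)²) = √(0.00929 + 0.000247) = 0.0977
Q = 3060, so δQ = 0.0977 × 3060 = 299.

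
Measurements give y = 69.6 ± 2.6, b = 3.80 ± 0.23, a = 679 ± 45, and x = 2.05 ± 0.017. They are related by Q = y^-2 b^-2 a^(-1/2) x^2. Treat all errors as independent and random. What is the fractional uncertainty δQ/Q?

0.147

Relative error in a monomial: (δQ/Q)² = Σ (nᵢ · δxᵢ/xᵢ)².
  (-2·δy/y)² = (-2×0.0374)² = 0.00558;  (-2·δb/b)² = (-2×0.0605)² = 0.0147;  (−½·δa/a)² = (-0.5×0.0663)² = 0.00110;  (2·δx/x)² = (2×0.00829)² = 0.000275
δQ/Q = √(0.0216) = 0.147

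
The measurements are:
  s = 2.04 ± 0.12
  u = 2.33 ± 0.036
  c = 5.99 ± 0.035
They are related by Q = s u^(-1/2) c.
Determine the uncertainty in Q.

0.477

For a monomial Q ∝ s, u^(-1/2), c, fractional errors add in quadrature:
  (1·δs/s)² = (1×0.0588)² = 0.00346;  (−½·δu/u)² = (-0.5×0.0155)² = 5.97e-05;  (1·δc/c)² = (1×0.00584)² = 3.41e-05
δQ/Q = √(0.00355) = 0.0596
Q = 8.01, so δQ = 0.0596 × 8.01 = 0.477.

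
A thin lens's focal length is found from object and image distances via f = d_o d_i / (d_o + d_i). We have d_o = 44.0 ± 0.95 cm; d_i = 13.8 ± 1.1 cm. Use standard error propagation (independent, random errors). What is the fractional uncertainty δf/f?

∂f/∂d_o = (d_i/(d_o+d_i))² = 0.0570;  ∂f/∂d_i = (d_o/(d_o+d_i))² = 0.579
δf = √((∂f/∂d_o · δd_o)² + (∂f/∂d_i · δd_i)²) = √(0.00293 + 0.406) = 0.640 cm
f = 10.5 cm, so δf/f = 0.640/10.5 = 0.0609.

0.0609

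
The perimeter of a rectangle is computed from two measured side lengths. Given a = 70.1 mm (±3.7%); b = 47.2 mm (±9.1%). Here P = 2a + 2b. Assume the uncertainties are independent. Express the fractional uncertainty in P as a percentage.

4.28%

For a sum/difference, combine absolute errors in quadrature:
  (2·δa)² = 26.9;  (2·δb)² = 73.8
δP = √(101) = 10.0 mm
P = 235 mm, so δP/P = 10.0/235 = 0.0428.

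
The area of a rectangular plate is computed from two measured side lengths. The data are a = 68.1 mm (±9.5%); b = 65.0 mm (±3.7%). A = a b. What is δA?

451 mm^2

Each factor contributes (exponent × relative error)² to (δA/A)²:
  (1·δa/a)² = (1×0.0950)² = 0.00903;  (1·δb/b)² = (1×0.0370)² = 0.00137
δA/A = √(0.0104) = 0.102
A = 4430 mm^2, so δA = 0.102 × 4430 = 451 mm^2.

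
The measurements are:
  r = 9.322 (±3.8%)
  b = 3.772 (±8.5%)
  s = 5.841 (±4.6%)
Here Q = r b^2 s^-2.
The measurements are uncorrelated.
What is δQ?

Relative error in a monomial: (δQ/Q)² = Σ (nᵢ · δxᵢ/xᵢ)².
  (1·δr/r)² = (1×0.0380)² = 0.00144;  (2·δb/b)² = (2×0.0850)² = 0.0289;  (-2·δs/s)² = (-2×0.0460)² = 0.00846
δQ/Q = √(0.0388) = 0.197
Q = 3.888, so δQ = 0.197 × 3.888 = 0.766.

0.766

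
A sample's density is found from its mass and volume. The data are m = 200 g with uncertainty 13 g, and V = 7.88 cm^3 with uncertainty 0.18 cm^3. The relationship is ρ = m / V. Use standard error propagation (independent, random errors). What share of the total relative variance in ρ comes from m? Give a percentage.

89.0%

(δρ/ρ)² = (1·δm/m)² + (-1·δV/V)²
  m term: (1×0.0650)² = 0.00423
  V term: (-1×0.0228)² = 0.000522
Total = 0.00475. Share from m = 0.00423/0.00475 = 0.890.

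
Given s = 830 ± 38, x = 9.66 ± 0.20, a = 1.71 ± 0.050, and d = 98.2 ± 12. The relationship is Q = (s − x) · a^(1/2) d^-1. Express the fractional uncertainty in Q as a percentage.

13.2%

Let u = s − x = 820. δu = √(δs² + δx²) = √(1440 + 0.0400) = 38.0, so δu/u = 0.0463.
Q is then a monomial in u, a, d:
δQ/Q = √((δu/u)² + (½·δa/a)² + (-1·δd/d)²) = √(0.00215 + 0.000214 + 0.0149) = 0.132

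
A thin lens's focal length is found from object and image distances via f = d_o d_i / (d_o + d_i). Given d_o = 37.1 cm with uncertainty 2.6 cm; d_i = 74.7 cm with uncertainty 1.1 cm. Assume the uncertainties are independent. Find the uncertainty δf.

1.17 cm

∂f/∂d_o = (d_i/(d_o+d_i))² = 0.446;  ∂f/∂d_i = (d_o/(d_o+d_i))² = 0.110
δf = √((∂f/∂d_o · δd_o)² + (∂f/∂d_i · δd_i)²) = √(1.35 + 0.0147) = 1.17 cm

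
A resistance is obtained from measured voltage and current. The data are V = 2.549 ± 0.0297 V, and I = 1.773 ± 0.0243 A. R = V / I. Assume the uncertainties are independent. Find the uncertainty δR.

0.0259 Ω

R is a product of powers, so relative uncertainties combine in quadrature:
  (1·δV/V)² = (1×0.0117)² = 0.000136;  (-1·δI/I)² = (-1×0.0137)² = 0.000188
δR/R = √(0.000324) = 0.0180
R = 1.438 Ω, so δR = 0.0180 × 1.438 = 0.0259 Ω.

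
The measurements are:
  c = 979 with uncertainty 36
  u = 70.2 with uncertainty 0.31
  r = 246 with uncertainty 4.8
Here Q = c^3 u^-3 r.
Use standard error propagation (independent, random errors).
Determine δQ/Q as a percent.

11.3%

Products/powers → add relative errors in quadrature, weighted by exponent:
  (3·δc/c)² = (3×0.0368)² = 0.0122;  (-3·δu/u)² = (-3×0.00442)² = 0.000176;  (1·δr/r)² = (1×0.0195)² = 0.000381
δQ/Q = √(0.0127) = 0.113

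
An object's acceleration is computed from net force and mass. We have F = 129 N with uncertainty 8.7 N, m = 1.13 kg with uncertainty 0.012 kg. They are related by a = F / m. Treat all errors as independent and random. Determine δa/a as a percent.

6.83%

Each factor contributes (exponent × relative error)² to (δa/a)²:
  (1·δF/F)² = (1×0.0674)² = 0.00455;  (-1·δm/m)² = (-1×0.0106)² = 0.000113
δa/a = √(0.00466) = 0.0683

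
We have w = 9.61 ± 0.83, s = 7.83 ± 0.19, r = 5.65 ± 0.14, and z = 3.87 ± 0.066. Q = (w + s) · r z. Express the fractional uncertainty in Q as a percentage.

Let u = w + s = 17.4. δu = √(δw² + δs²) = √(0.689 + 0.0361) = 0.851, so δu/u = 0.0488.
Q is then a monomial in u, r, z:
δQ/Q = √((δu/u)² + (1·δr/r)² + (1·δz/z)²) = √(0.00238 + 0.000614 + 0.000291) = 0.0573

5.73%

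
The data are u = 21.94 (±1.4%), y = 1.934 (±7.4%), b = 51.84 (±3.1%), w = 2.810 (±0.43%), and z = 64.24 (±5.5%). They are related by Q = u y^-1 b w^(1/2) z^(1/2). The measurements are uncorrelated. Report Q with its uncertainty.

Products/powers → add relative errors in quadrature, weighted by exponent:
  (1·δu/u)² = (1×0.0140)² = 0.000196;  (-1·δy/y)² = (-1×0.0740)² = 0.00548;  (1·δb/b)² = (1×0.0310)² = 0.000961;  (½·δw/w)² = (0.5×0.00430)² = 4.62e-06;  (½·δz/z)² = (0.5×0.0550)² = 0.000756
δQ/Q = √(0.00739) = 0.0860
Q = 7901, so δQ = 0.0860 × 7901 = 679.

7901 ± 679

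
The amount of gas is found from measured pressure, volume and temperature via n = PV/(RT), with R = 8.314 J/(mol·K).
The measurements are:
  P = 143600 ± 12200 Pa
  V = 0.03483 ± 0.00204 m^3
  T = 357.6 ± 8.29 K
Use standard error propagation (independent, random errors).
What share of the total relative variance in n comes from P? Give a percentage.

64.5%

(δn/n)² = (1·δP/P)² + (1·δV/V)² + (-1·δT/T)²
  P term: (1×0.0850)² = 0.00722
  V term: (1×0.0586)² = 0.00343
  T term: (-1×0.0232)² = 0.000537
Total = 0.0112. Share from P = 0.00722/0.0112 = 0.645.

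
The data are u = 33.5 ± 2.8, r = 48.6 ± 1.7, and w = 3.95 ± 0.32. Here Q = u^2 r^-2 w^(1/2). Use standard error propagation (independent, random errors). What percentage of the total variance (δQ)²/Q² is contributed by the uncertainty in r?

(δQ/Q)² = (2·δu/u)² + (-2·δr/r)² + (½·δw/w)²
  u term: (2×0.0836)² = 0.0279
  r term: (-2×0.0350)² = 0.00489
  w term: (0.5×0.0810)² = 0.00164
Total = 0.0345. Share from r = 0.00489/0.0345 = 0.142.

14.2%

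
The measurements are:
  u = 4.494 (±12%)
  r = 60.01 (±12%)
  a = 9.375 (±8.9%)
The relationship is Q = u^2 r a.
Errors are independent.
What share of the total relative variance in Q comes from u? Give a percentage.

(δQ/Q)² = (2·δu/u)² + (1·δr/r)² + (1·δa/a)²
  u term: (2×0.120)² = 0.0576
  r term: (1×0.120)² = 0.0144
  a term: (1×0.0890)² = 0.00792
Total = 0.0799. Share from u = 0.0576/0.0799 = 0.721.

72.1%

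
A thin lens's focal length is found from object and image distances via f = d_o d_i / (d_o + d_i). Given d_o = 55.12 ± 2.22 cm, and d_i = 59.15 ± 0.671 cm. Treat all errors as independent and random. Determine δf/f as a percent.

2.16%

∂f/∂d_o = (d_i/(d_o+d_i))² = 0.268;  ∂f/∂d_i = (d_o/(d_o+d_i))² = 0.233
δf = √((∂f/∂d_o · δd_o)² + (∂f/∂d_i · δd_i)²) = √(0.354 + 0.0244) = 0.615 cm
f = 28.53 cm, so δf/f = 0.615/28.53 = 0.0216.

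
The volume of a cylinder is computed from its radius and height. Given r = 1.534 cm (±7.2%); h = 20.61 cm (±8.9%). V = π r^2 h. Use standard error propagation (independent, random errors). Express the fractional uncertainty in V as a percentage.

For a monomial V ∝ r^2, h, fractional errors add in quadrature:
  (2·δr/r)² = (2×0.0720)² = 0.0207;  (1·δh/h)² = (1×0.0890)² = 0.00792
δV/V = √(0.0287) = 0.169

16.9%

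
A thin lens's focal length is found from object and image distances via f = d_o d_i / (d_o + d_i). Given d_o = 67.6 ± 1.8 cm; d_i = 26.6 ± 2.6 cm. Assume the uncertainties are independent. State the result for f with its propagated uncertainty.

∂f/∂d_o = (d_i/(d_o+d_i))² = 0.0797;  ∂f/∂d_i = (d_o/(d_o+d_i))² = 0.515
δf = √((∂f/∂d_o · δd_o)² + (∂f/∂d_i · δd_i)²) = √(0.0206 + 1.79) = 1.35 cm
f = 19.1 cm.

19.1 ± 1.35 cm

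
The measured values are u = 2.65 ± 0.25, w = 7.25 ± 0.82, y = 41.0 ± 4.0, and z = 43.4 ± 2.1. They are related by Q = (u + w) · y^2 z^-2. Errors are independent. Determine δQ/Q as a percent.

23.4%

Let h = u + w = 9.90. δh = √(δu² + δw²) = √(0.0625 + 0.672) = 0.857, so δh/h = 0.0866.
Q is then a monomial in h, y, z:
δQ/Q = √((δh/h)² + (2·δy/y)² + (-2·δz/z)²) = √(0.00750 + 0.0381 + 0.00937) = 0.234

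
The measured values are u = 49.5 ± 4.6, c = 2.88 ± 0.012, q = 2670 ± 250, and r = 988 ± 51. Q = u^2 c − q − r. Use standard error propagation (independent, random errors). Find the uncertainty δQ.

Let p = u^2·c = 7060. δp/p = √((2·δu/u)² + (1·δc/c)²) = √(0.0345 + 1.74e-05) = 0.186, so δp = 1310.
Q = p − q − r: δQ = √(δp² + δq² + δr²) = √(1.72e+06 + 62500 + 2600) = 1340

1340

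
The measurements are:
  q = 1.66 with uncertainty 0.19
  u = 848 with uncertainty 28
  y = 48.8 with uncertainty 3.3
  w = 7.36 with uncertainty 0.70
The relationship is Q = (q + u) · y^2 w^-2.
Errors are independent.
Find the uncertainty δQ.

8800

Let h = q + u = 850. δh = √(δq² + δu²) = √(0.0361 + 784) = 28.0, so δh/h = 0.0330.
Q is then a monomial in h, y, w:
δQ/Q = √((δh/h)² + (2·δy/y)² + (-2·δw/w)²) = √(0.00109 + 0.0183 + 0.0362) = 0.236
Q = 37400, so δQ = 0.236 × 37400 = 8800.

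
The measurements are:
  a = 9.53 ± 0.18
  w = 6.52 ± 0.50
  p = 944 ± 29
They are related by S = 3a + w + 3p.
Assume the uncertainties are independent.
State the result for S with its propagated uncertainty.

Absolute uncertainties add in quadrature for a linear combination:
  (3·δa)² = 0.292;  (δw)² = 0.250;  (3·δp)² = 7570
δS = √(7570) = 87.0
S = 2870.

2870 ± 87.0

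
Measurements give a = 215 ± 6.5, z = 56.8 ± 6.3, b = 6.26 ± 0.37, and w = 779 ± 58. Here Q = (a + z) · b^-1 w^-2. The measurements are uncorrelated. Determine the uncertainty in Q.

Let u = a + z = 272. δu = √(δa² + δz²) = √(42.2 + 39.7) = 9.05, so δu/u = 0.0333.
Q is then a monomial in u, b, w:
δQ/Q = √((δu/u)² + (-1·δb/b)² + (-2·δw/w)²) = √(0.00111 + 0.00349 + 0.0222) = 0.164
Q = 7.15e-05, so δQ = 0.164 × 7.15e-05 = 1.17e-05.

1.17e-05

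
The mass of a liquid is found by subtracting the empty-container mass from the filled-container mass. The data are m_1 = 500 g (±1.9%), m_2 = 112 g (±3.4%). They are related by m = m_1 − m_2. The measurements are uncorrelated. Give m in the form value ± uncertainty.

Absolute uncertainties add in quadrature for a linear combination:
  (δm_1)² = 90.2;  (δm_2)² = 14.5
δm = √(105) = 10.2 g
m = 388 g.

388 ± 10.2 g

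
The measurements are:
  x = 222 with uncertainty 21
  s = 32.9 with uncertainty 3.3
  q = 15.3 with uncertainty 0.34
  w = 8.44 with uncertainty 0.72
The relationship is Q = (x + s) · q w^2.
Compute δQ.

53100

Let u = x + s = 255. δu = √(δx² + δs²) = √(441 + 10.9) = 21.3, so δu/u = 0.0834.
Q is then a monomial in u, q, w:
δQ/Q = √((δu/u)² + (1·δq/q)² + (2·δw/w)²) = √(0.00695 + 0.000494 + 0.0291) = 0.191
Q = 2.78e+05, so δQ = 0.191 × 2.78e+05 = 53100.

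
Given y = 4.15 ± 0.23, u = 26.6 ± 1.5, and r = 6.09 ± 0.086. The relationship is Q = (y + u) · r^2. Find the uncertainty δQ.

64.8

Let w = y + u = 30.8. δw = √(δy² + δu²) = √(0.0529 + 2.25) = 1.52, so δw/w = 0.0494.
Q is then a monomial in w, r:
δQ/Q = √((δw/w)² + (2·δr/r)²) = √(0.00244 + 0.000798) = 0.0569
Q = 1140, so δQ = 0.0569 × 1140 = 64.8.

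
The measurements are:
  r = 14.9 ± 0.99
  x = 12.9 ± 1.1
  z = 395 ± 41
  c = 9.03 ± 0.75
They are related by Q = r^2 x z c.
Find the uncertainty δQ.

Products/powers → add relative errors in quadrature, weighted by exponent:
  (2·δr/r)² = (2×0.0664)² = 0.0177;  (1·δx/x)² = (1×0.0853)² = 0.00727;  (1·δz/z)² = (1×0.104)² = 0.0108;  (1·δc/c)² = (1×0.0831)² = 0.00690
δQ/Q = √(0.0426) = 0.206
Q = 1.02e+07, so δQ = 0.206 × 1.02e+07 = 2.11e+06.

2.11e+06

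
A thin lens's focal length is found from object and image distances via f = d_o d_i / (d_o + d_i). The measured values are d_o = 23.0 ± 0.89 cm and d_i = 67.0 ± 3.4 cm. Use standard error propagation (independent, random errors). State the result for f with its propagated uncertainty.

17.1 ± 0.541 cm

∂f/∂d_o = (d_i/(d_o+d_i))² = 0.554;  ∂f/∂d_i = (d_o/(d_o+d_i))² = 0.0653
δf = √((∂f/∂d_o · δd_o)² + (∂f/∂d_i · δd_i)²) = √(0.243 + 0.0493) = 0.541 cm
f = 17.1 cm.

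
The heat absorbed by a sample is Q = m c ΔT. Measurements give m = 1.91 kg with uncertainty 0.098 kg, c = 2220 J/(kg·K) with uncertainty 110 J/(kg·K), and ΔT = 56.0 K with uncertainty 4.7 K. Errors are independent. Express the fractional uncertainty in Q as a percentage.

11.0%

Since Q is a product/quotient, work with relative uncertainties:
  (1·δm/m)² = (1×0.0513)² = 0.00263;  (1·δc/c)² = (1×0.0495)² = 0.00246;  (1·δΔT/ΔT)² = (1×0.0839)² = 0.00704
δQ/Q = √(0.0121) = 0.110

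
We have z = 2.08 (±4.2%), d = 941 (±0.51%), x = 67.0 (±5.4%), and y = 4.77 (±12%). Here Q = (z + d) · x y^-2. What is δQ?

683

Let u = z + d = 943. δu = √(δz² + δd²) = √(0.00763 + 23.0) = 4.80, so δu/u = 0.00509.
Q is then a monomial in u, x, y:
δQ/Q = √((δu/u)² + (1·δx/x)² + (-2·δy/y)²) = √(2.59e-05 + 0.00292 + 0.0576) = 0.246
Q = 2780, so δQ = 0.246 × 2780 = 683.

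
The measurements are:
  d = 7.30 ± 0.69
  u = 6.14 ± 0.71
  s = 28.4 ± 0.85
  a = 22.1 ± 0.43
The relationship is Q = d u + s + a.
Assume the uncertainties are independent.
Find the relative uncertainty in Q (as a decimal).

0.0709

Let p = d·u = 44.8. δp/p = √((1·δd/d)² + (1·δu/u)²) = √(0.00893 + 0.0134) = 0.149, so δp = 6.69.
Q = p + s + a: δQ = √(δp² + δs² + δa²) = √(44.8 + 0.722 + 0.185) = 6.76
Q = 95.3, so δQ/Q = 6.76/95.3 = 0.0709.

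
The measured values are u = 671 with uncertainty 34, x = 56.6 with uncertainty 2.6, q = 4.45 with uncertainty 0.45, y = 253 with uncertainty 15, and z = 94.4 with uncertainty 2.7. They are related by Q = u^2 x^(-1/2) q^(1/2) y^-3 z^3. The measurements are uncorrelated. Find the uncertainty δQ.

1500

Products/powers → add relative errors in quadrature, weighted by exponent:
  (2·δu/u)² = (2×0.0507)² = 0.0103;  (−½·δx/x)² = (-0.5×0.0459)² = 0.000528;  (½·δq/q)² = (0.5×0.101)² = 0.00256;  (-3·δy/y)² = (-3×0.0593)² = 0.0316;  (3·δz/z)² = (3×0.0286)² = 0.00736
δQ/Q = √(0.0524) = 0.229
Q = 6560, so δQ = 0.229 × 6560 = 1500.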